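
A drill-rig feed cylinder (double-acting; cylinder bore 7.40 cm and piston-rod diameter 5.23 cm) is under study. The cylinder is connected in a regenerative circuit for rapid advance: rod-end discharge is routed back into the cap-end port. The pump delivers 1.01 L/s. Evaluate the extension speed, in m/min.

In regeneration the rod-end outflow joins the pump flow into the cap end, so the net volume the pump must supply per unit advance equals the rod cross-section area.
Rod cross-section A_rod = π/4 × (5.23 cm)² = 21.48 cm^2
v = Q_pump / A_rod

v ≈ 28.2 m/min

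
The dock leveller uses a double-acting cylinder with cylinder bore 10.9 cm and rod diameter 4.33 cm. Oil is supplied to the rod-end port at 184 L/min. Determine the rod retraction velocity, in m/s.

Rod-side annular area A_ann = π/4 × (10.9² − 4.33²) = 78.59 cm^2
Flow into the rod-end port fills the annular volume.
v = Q / A

v ≈ 0.390 m/s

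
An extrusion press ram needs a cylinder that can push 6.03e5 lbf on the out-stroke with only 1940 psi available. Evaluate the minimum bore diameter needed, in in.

D ≈ 19.9 in

Extension force acts on the full piston face: F = P × (π/4)D².
D = √(4F / (πP)) = √(4 × 6.03e5 lbf / (π × 1940 psi))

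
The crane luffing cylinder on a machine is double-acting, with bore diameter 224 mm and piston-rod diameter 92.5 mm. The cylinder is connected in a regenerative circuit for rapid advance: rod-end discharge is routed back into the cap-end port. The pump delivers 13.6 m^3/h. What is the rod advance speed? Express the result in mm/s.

In regeneration the rod-end outflow joins the pump flow into the cap end, so the net volume the pump must supply per unit advance equals the rod cross-section area.
Rod cross-section A_rod = π/4 × (92.5 mm)² = 6720 mm^2
v = Q_pump / A_rod

v ≈ 562 mm/s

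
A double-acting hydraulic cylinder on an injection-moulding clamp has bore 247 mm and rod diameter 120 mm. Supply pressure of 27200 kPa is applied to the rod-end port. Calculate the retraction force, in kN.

Rod-side annular area A_ann = π/4 × (247² − 120²) = 36610 mm^2
On retraction the pressure acts on the annular area (bore minus rod).
F = P × A_ann

F ≈ 996 kN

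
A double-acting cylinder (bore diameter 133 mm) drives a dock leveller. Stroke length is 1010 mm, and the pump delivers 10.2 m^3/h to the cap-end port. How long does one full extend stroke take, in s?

t ≈ 4.95 s

Cap-side area A_cap = π/4 × (133 mm)² = 13890 mm^2
Swept volume V = A × L; t = V / Q = A·L / Q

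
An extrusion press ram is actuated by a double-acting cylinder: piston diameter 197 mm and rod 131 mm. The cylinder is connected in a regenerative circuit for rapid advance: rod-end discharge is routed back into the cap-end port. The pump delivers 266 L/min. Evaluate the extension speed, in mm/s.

In regeneration the rod-end outflow joins the pump flow into the cap end, so the net volume the pump must supply per unit advance equals the rod cross-section area.
Rod cross-section A_rod = π/4 × (131 mm)² = 13480 mm^2
v = Q_pump / A_rod

v ≈ 329 mm/s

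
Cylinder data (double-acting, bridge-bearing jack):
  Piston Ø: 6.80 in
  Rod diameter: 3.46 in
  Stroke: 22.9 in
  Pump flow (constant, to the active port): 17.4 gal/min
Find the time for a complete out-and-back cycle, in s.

t ≈ 21.6 s

Cap-side area A_cap = π/4 × (6.80 in)² = 36.32 in^2
Rod-side annular area A_ann = π/4 × (6.80² − 3.46²) = 26.91 in^2
t_ext = A_cap·L/Q = 12.41 s
t_ret = A_ann·L/Q = 9.200 s
t_cycle = t_ext + t_ret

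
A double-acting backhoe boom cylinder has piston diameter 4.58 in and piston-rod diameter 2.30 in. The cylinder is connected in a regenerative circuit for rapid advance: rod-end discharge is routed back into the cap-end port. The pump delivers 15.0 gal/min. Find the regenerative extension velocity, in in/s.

In regeneration the rod-end outflow joins the pump flow into the cap end, so the net volume the pump must supply per unit advance equals the rod cross-section area.
Rod cross-section A_rod = π/4 × (2.30 in)² = 4.155 in^2
v = Q_pump / A_rod

v ≈ 13.9 in/s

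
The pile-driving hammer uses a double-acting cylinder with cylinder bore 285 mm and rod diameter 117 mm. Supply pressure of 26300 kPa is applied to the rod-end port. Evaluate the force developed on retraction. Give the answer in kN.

F ≈ 1400 kN

Rod-side annular area A_ann = π/4 × (285² − 117²) = 53040 mm^2
On retraction the pressure acts on the annular area (bore minus rod).
F = P × A_ann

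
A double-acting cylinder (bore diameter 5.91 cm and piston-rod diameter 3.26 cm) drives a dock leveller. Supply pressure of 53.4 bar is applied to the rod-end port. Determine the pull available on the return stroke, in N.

Rod-side annular area A_ann = π/4 × (5.91² − 3.26²) = 19.09 cm^2
On retraction the pressure acts on the annular area (bore minus rod).
F = P × A_ann

F ≈ 10200 N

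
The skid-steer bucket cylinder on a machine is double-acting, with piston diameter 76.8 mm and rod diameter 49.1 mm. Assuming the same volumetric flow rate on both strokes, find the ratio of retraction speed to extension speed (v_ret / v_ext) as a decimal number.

Cap-side area A_cap = π/4 × (76.8 mm)² = 4632 mm^2
Rod-side annular area A_ann = π/4 × (76.8² − 49.1²) = 2739 mm^2
For equal Q, v ∝ 1/A, so v_ret/v_ext = A_cap/A_ann.

v_ret/v_ext ≈ 1.69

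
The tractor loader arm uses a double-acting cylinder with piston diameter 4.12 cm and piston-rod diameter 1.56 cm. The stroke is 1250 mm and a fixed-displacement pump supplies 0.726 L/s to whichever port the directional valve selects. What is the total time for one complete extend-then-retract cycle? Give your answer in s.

Cap-side area A_cap = π/4 × (4.12 cm)² = 13.33 cm^2
Rod-side annular area A_ann = π/4 × (4.12² − 1.56²) = 11.42 cm^2
t_ext = A_cap·L/Q = 2.295 s
t_ret = A_ann·L/Q = 1.966 s
t_cycle = t_ext + t_ret

t ≈ 4.26 s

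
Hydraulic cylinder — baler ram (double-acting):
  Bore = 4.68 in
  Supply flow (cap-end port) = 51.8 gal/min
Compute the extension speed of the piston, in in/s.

Cap-side area A_cap = π/4 × (4.68 in)² = 17.20 in^2
v = Q / A

v ≈ 11.6 in/s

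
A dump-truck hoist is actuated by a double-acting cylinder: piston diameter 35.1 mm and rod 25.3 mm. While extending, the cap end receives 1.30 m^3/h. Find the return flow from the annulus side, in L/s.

Q_out ≈ 0.173 L/s

Cap-side area A_cap = π/4 × (35.1 mm)² = 967.6 mm^2
Rod-side annular area A_ann = π/4 × (35.1² − 25.3²) = 464.9 mm^2
Piston speed v = Q_in/A_cap; rod-end outflow Q_out = v × A_ann = Q_in × A_ann/A_cap.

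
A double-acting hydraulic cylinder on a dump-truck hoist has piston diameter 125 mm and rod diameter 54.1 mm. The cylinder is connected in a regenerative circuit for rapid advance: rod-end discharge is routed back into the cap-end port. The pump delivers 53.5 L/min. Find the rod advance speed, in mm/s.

In regeneration the rod-end outflow joins the pump flow into the cap end, so the net volume the pump must supply per unit advance equals the rod cross-section area.
Rod cross-section A_rod = π/4 × (54.1 mm)² = 2299 mm^2
v = Q_pump / A_rod

v ≈ 388 mm/s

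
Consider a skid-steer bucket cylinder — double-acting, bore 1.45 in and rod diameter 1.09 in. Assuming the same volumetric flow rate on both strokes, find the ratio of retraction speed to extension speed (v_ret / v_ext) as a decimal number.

Cap-side area A_cap = π/4 × (1.45 in)² = 1.651 in^2
Rod-side annular area A_ann = π/4 × (1.45² − 1.09²) = 0.7182 in^2
For equal Q, v ∝ 1/A, so v_ret/v_ext = A_cap/A_ann.

v_ret/v_ext ≈ 2.30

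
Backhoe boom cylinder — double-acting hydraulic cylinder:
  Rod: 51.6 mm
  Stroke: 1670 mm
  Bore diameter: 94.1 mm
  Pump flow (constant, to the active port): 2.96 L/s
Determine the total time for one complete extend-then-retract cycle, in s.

t ≈ 6.67 s

Cap-side area A_cap = π/4 × (94.1 mm)² = 6955 mm^2
Rod-side annular area A_ann = π/4 × (94.1² − 51.6²) = 4863 mm^2
t_ext = A_cap·L/Q = 3.924 s
t_ret = A_ann·L/Q = 2.744 s
t_cycle = t_ext + t_ret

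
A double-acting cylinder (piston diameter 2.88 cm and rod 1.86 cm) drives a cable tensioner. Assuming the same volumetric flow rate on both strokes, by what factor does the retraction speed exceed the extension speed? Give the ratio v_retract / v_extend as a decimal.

v_ret/v_ext ≈ 1.72

Cap-side area A_cap = π/4 × (2.88 cm)² = 6.514 cm^2
Rod-side annular area A_ann = π/4 × (2.88² − 1.86²) = 3.797 cm^2
For equal Q, v ∝ 1/A, so v_ret/v_ext = A_cap/A_ann.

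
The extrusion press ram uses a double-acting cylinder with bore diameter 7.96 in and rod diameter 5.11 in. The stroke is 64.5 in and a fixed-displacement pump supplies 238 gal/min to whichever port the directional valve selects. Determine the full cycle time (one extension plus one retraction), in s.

t ≈ 5.56 s

Cap-side area A_cap = π/4 × (7.96 in)² = 49.76 in^2
Rod-side annular area A_ann = π/4 × (7.96² − 5.11²) = 29.26 in^2
t_ext = A_cap·L/Q = 3.503 s
t_ret = A_ann·L/Q = 2.059 s
t_cycle = t_ext + t_ret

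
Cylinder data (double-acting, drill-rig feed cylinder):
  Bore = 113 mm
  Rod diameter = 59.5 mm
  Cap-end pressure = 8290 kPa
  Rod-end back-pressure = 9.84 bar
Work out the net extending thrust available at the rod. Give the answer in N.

Cap-side area A_cap = π/4 × (113 mm)² = 10030 mm^2
Rod-side annular area A_ann = π/4 × (113² − 59.5²) = 7248 mm^2
Net thrust = P_cap·A_cap − P_rod·A_ann = 83140 N − 7132 N

F ≈ 76000 N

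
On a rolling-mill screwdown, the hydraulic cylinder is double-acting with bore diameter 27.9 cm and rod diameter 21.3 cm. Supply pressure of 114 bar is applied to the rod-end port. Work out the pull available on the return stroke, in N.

Rod-side annular area A_ann = π/4 × (27.9² − 21.3²) = 255.0 cm^2
On retraction the pressure acts on the annular area (bore minus rod).
F = P × A_ann

F ≈ 2.91e5 N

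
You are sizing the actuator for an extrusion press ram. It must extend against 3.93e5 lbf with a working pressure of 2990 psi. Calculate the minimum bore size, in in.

Extension force acts on the full piston face: F = P × (π/4)D².
D = √(4F / (πP)) = √(4 × 3.93e5 lbf / (π × 2990 psi))

D ≈ 12.9 in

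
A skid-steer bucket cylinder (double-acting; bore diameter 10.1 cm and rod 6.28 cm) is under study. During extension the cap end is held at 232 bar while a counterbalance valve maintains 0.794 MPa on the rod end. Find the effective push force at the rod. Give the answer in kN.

F ≈ 182 kN

Cap-side area A_cap = π/4 × (10.1 cm)² = 80.12 cm^2
Rod-side annular area A_ann = π/4 × (10.1² − 6.28²) = 49.14 cm^2
Net thrust = P_cap·A_cap − P_rod·A_ann = 185.9 kN − 3.902 kN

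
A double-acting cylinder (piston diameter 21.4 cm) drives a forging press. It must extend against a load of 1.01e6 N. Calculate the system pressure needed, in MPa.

P ≈ 28.1 MPa

Cap-side area A_cap = π/4 × (21.4 cm)² = 359.7 cm^2
P = F / A = 1.01e6 N / A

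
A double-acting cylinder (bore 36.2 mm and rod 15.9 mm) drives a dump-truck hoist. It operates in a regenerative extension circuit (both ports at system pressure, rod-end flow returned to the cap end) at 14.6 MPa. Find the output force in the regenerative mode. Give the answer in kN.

With equal pressure on both faces, forces on the annular region cancel; the net push is pressure × rod cross-section.
Rod cross-section A_rod = π/4 × (15.9 mm)² = 198.6 mm^2
F = P × A_rod

F ≈ 2.90 kN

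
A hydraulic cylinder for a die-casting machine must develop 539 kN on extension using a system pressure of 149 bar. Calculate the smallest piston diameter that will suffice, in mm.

Extension force acts on the full piston face: F = P × (π/4)D².
D = √(4F / (πP)) = √(4 × 539 kN / (π × 149 bar))

D ≈ 215 mm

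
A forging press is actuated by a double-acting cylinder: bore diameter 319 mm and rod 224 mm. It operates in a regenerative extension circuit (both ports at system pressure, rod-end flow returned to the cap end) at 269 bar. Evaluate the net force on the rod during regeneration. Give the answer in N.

F ≈ 1.06e6 N

With equal pressure on both faces, forces on the annular region cancel; the net push is pressure × rod cross-section.
Rod cross-section A_rod = π/4 × (224 mm)² = 39410 mm^2
F = P × A_rod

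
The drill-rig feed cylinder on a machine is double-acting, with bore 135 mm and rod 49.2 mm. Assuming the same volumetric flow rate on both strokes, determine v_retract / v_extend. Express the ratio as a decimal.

v_ret/v_ext ≈ 1.15

Cap-side area A_cap = π/4 × (135 mm)² = 14310 mm^2
Rod-side annular area A_ann = π/4 × (135² − 49.2²) = 12410 mm^2
For equal Q, v ∝ 1/A, so v_ret/v_ext = A_cap/A_ann.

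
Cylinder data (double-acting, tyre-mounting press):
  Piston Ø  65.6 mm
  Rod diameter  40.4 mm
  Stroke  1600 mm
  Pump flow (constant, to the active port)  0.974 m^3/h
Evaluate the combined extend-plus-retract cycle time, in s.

t ≈ 32.4 s

Cap-side area A_cap = π/4 × (65.6 mm)² = 3380 mm^2
Rod-side annular area A_ann = π/4 × (65.6² − 40.4²) = 2098 mm^2
t_ext = A_cap·L/Q = 19.99 s
t_ret = A_ann·L/Q = 12.41 s
t_cycle = t_ext + t_ret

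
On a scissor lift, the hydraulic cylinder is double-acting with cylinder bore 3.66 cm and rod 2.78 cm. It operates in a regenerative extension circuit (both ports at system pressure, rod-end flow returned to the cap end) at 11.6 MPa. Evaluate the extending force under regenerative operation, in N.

F ≈ 7040 N

With equal pressure on both faces, forces on the annular region cancel; the net push is pressure × rod cross-section.
Rod cross-section A_rod = π/4 × (2.78 cm)² = 6.070 cm^2
F = P × A_rod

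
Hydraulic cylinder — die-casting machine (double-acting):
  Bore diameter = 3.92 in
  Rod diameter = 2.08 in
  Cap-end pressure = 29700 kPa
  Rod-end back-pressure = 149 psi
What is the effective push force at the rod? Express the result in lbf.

Cap-side area A_cap = π/4 × (3.92 in)² = 12.07 in^2
Rod-side annular area A_ann = π/4 × (3.92² − 2.08²) = 8.671 in^2
Net thrust = P_cap·A_cap − P_rod·A_ann = 51990 lbf − 1292 lbf

F ≈ 50700 lbf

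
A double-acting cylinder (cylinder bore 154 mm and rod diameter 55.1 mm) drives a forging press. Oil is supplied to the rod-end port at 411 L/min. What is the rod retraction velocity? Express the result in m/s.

v ≈ 0.422 m/s

Rod-side annular area A_ann = π/4 × (154² − 55.1²) = 16240 mm^2
Flow into the rod-end port fills the annular volume.
v = Q / A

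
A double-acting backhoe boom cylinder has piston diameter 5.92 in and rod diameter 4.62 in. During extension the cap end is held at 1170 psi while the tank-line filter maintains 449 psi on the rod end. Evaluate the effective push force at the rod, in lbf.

F ≈ 27400 lbf

Cap-side area A_cap = π/4 × (5.92 in)² = 27.53 in^2
Rod-side annular area A_ann = π/4 × (5.92² − 4.62²) = 10.76 in^2
Net thrust = P_cap·A_cap − P_rod·A_ann = 32200 lbf − 4832 lbf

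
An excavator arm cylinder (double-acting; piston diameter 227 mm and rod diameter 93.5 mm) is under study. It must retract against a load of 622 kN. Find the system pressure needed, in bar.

P ≈ 185 bar

Rod-side annular area A_ann = π/4 × (227² − 93.5²) = 33600 mm^2
Retraction: pressure acts on the annular area.
P = F / A = 622 kN / A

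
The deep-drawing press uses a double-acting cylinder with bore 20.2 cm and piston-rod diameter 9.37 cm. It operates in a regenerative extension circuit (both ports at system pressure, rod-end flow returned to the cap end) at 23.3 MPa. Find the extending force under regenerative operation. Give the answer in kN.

F ≈ 161 kN

With equal pressure on both faces, forces on the annular region cancel; the net push is pressure × rod cross-section.
Rod cross-section A_rod = π/4 × (9.37 cm)² = 68.96 cm^2
F = P × A_rod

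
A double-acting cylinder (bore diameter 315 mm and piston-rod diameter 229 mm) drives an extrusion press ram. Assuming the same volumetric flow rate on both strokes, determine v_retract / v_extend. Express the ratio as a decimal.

v_ret/v_ext ≈ 2.12

Cap-side area A_cap = π/4 × (315 mm)² = 77930 mm^2
Rod-side annular area A_ann = π/4 × (315² − 229²) = 36740 mm^2
For equal Q, v ∝ 1/A, so v_ret/v_ext = A_cap/A_ann.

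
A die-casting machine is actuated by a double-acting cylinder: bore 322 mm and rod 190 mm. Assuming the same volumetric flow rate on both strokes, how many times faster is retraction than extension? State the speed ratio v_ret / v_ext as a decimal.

Cap-side area A_cap = π/4 × (322 mm)² = 81430 mm^2
Rod-side annular area A_ann = π/4 × (322² − 190²) = 53080 mm^2
For equal Q, v ∝ 1/A, so v_ret/v_ext = A_cap/A_ann.

v_ret/v_ext ≈ 1.53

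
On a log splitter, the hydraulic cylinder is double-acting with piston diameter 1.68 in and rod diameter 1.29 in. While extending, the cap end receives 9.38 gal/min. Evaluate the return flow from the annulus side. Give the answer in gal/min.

Q_out ≈ 3.85 gal/min

Cap-side area A_cap = π/4 × (1.68 in)² = 2.217 in^2
Rod-side annular area A_ann = π/4 × (1.68² − 1.29²) = 0.9097 in^2
Piston speed v = Q_in/A_cap; rod-end outflow Q_out = v × A_ann = Q_in × A_ann/A_cap.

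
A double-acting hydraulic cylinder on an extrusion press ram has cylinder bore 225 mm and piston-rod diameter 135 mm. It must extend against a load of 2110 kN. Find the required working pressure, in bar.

P ≈ 531 bar

Cap-side area A_cap = π/4 × (225 mm)² = 39760 mm^2
P = F / A = 2110 kN / A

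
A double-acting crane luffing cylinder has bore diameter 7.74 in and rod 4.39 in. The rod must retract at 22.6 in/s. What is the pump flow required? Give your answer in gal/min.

Rod-side annular area A_ann = π/4 × (7.74² − 4.39²) = 31.92 in^2
Q = A × v

Q ≈ 187 gal/min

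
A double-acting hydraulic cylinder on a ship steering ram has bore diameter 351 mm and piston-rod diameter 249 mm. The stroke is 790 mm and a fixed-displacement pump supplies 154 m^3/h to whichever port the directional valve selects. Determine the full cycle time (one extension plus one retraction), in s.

t ≈ 2.67 s

Cap-side area A_cap = π/4 × (351 mm)² = 96760 mm^2
Rod-side annular area A_ann = π/4 × (351² − 249²) = 48070 mm^2
t_ext = A_cap·L/Q = 1.787 s
t_ret = A_ann·L/Q = 0.8877 s
t_cycle = t_ext + t_ret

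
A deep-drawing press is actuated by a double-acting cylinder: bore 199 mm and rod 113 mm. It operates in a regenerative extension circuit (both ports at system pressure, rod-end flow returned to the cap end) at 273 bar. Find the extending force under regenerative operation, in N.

With equal pressure on both faces, forces on the annular region cancel; the net push is pressure × rod cross-section.
Rod cross-section A_rod = π/4 × (113 mm)² = 10030 mm^2
F = P × A_rod

F ≈ 2.74e5 N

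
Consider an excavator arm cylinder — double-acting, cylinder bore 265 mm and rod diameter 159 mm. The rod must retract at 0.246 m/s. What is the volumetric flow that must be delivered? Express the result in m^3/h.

Rod-side annular area A_ann = π/4 × (265² − 159²) = 35300 mm^2
Q = A × v

Q ≈ 31.3 m^3/h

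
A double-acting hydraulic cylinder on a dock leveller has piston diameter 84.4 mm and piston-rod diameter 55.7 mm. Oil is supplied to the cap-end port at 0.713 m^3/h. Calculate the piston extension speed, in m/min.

Cap-side area A_cap = π/4 × (84.4 mm)² = 5595 mm^2
v = Q / A

v ≈ 2.12 m/min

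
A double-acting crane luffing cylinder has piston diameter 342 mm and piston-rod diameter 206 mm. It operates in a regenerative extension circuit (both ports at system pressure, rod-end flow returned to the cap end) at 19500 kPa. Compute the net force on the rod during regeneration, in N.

F ≈ 6.50e5 N

With equal pressure on both faces, forces on the annular region cancel; the net push is pressure × rod cross-section.
Rod cross-section A_rod = π/4 × (206 mm)² = 33330 mm^2
F = P × A_rod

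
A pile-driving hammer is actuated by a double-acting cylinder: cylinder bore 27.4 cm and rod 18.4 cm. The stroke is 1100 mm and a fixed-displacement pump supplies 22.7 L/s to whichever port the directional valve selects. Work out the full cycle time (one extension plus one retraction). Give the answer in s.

Cap-side area A_cap = π/4 × (27.4 cm)² = 589.6 cm^2
Rod-side annular area A_ann = π/4 × (27.4² − 18.4²) = 323.7 cm^2
t_ext = A_cap·L/Q = 2.857 s
t_ret = A_ann·L/Q = 1.569 s
t_cycle = t_ext + t_ret

t ≈ 4.43 s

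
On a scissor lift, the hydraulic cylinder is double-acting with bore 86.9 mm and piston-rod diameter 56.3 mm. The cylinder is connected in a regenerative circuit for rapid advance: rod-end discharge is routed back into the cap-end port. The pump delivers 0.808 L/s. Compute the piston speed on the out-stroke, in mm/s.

v ≈ 325 mm/s

In regeneration the rod-end outflow joins the pump flow into the cap end, so the net volume the pump must supply per unit advance equals the rod cross-section area.
Rod cross-section A_rod = π/4 × (56.3 mm)² = 2489 mm^2
v = Q_pump / A_rod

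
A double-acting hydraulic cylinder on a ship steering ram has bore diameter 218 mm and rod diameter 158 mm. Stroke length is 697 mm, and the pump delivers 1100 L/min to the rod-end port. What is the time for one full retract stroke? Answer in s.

t ≈ 0.674 s

Rod-side annular area A_ann = π/4 × (218² − 158²) = 17720 mm^2
Swept volume V = A × L; t = V / Q = A·L / Q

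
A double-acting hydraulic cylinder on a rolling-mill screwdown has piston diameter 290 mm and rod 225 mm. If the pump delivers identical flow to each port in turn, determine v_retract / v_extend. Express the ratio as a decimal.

v_ret/v_ext ≈ 2.51

Cap-side area A_cap = π/4 × (290 mm)² = 66050 mm^2
Rod-side annular area A_ann = π/4 × (290² − 225²) = 26290 mm^2
For equal Q, v ∝ 1/A, so v_ret/v_ext = A_cap/A_ann.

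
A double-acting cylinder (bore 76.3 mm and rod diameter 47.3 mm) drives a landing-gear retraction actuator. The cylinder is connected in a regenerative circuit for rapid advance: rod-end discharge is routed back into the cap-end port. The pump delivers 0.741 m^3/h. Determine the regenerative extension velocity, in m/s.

v ≈ 0.117 m/s

In regeneration the rod-end outflow joins the pump flow into the cap end, so the net volume the pump must supply per unit advance equals the rod cross-section area.
Rod cross-section A_rod = π/4 × (47.3 mm)² = 1757 mm^2
v = Q_pump / A_rod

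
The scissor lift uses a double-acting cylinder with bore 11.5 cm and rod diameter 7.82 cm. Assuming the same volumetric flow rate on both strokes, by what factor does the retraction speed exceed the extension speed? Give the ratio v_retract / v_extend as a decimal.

v_ret/v_ext ≈ 1.86

Cap-side area A_cap = π/4 × (11.5 cm)² = 103.9 cm^2
Rod-side annular area A_ann = π/4 × (11.5² − 7.82²) = 55.84 cm^2
For equal Q, v ∝ 1/A, so v_ret/v_ext = A_cap/A_ann.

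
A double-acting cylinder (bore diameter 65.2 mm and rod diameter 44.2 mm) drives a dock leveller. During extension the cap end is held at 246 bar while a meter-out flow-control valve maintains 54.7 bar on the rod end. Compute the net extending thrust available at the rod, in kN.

Cap-side area A_cap = π/4 × (65.2 mm)² = 3339 mm^2
Rod-side annular area A_ann = π/4 × (65.2² − 44.2²) = 1804 mm^2
Net thrust = P_cap·A_cap − P_rod·A_ann = 82.13 kN − 9.870 kN

F ≈ 72.3 kN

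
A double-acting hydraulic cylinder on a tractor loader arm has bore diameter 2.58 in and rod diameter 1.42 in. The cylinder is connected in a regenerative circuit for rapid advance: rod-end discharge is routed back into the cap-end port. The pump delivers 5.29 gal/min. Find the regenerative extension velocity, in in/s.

v ≈ 12.9 in/s

In regeneration the rod-end outflow joins the pump flow into the cap end, so the net volume the pump must supply per unit advance equals the rod cross-section area.
Rod cross-section A_rod = π/4 × (1.42 in)² = 1.584 in^2
v = Q_pump / A_rod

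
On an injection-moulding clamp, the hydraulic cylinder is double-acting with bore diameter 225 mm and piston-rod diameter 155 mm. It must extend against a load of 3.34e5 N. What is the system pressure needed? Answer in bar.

P ≈ 84.0 bar

Cap-side area A_cap = π/4 × (225 mm)² = 39760 mm^2
P = F / A = 3.34e5 N / A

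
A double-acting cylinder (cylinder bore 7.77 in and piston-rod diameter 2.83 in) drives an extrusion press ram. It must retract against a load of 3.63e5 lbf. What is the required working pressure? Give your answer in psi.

P ≈ 8830 psi

Rod-side annular area A_ann = π/4 × (7.77² − 2.83²) = 41.13 in^2
Retraction: pressure acts on the annular area.
P = F / A = 3.63e5 lbf / A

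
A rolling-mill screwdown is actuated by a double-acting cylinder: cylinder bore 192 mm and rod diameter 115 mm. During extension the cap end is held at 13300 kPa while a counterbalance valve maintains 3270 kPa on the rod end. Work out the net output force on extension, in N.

Cap-side area A_cap = π/4 × (192 mm)² = 28950 mm^2
Rod-side annular area A_ann = π/4 × (192² − 115²) = 18570 mm^2
Net thrust = P_cap·A_cap − P_rod·A_ann = 3.851e5 N − 60710 N

F ≈ 3.24e5 N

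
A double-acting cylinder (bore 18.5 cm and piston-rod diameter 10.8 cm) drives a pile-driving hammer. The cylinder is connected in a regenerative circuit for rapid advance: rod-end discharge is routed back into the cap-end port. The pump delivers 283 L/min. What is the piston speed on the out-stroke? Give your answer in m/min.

v ≈ 30.9 m/min

In regeneration the rod-end outflow joins the pump flow into the cap end, so the net volume the pump must supply per unit advance equals the rod cross-section area.
Rod cross-section A_rod = π/4 × (10.8 cm)² = 91.61 cm^2
v = Q_pump / A_rod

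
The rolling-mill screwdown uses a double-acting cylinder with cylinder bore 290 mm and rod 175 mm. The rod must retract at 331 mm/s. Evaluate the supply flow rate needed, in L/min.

Q ≈ 834 L/min

Rod-side annular area A_ann = π/4 × (290² − 175²) = 42000 mm^2
Q = A × v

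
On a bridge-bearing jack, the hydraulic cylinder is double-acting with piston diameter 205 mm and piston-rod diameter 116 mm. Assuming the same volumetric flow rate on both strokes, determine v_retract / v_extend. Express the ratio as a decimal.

Cap-side area A_cap = π/4 × (205 mm)² = 33010 mm^2
Rod-side annular area A_ann = π/4 × (205² − 116²) = 22440 mm^2
For equal Q, v ∝ 1/A, so v_ret/v_ext = A_cap/A_ann.

v_ret/v_ext ≈ 1.47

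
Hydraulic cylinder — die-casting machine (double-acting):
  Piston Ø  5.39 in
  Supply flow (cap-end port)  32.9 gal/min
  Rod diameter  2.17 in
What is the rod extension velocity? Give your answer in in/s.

v ≈ 5.55 in/s

Cap-side area A_cap = π/4 × (5.39 in)² = 22.82 in^2
v = Q / A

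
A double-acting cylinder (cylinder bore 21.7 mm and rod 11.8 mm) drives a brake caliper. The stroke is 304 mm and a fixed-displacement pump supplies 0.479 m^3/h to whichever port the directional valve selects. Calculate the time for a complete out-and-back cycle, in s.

Cap-side area A_cap = π/4 × (21.7 mm)² = 369.8 mm^2
Rod-side annular area A_ann = π/4 × (21.7² − 11.8²) = 260.5 mm^2
t_ext = A_cap·L/Q = 0.8450 s
t_ret = A_ann·L/Q = 0.5951 s
t_cycle = t_ext + t_ret

t ≈ 1.44 s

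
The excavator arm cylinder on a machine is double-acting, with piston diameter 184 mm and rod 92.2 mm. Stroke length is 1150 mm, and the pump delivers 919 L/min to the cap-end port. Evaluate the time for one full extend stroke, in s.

t ≈ 2.00 s

Cap-side area A_cap = π/4 × (184 mm)² = 26590 mm^2
Swept volume V = A × L; t = V / Q = A·L / Q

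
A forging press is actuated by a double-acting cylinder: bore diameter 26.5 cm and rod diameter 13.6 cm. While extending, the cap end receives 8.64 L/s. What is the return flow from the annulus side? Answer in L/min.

Cap-side area A_cap = π/4 × (26.5 cm)² = 551.5 cm^2
Rod-side annular area A_ann = π/4 × (26.5² − 13.6²) = 406.3 cm^2
Piston speed v = Q_in/A_cap; rod-end outflow Q_out = v × A_ann = Q_in × A_ann/A_cap.

Q_out ≈ 382 L/min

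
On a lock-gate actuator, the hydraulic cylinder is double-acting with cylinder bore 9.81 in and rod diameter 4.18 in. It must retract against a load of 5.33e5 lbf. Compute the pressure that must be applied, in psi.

P ≈ 8620 psi

Rod-side annular area A_ann = π/4 × (9.81² − 4.18²) = 61.86 in^2
Retraction: pressure acts on the annular area.
P = F / A = 5.33e5 lbf / A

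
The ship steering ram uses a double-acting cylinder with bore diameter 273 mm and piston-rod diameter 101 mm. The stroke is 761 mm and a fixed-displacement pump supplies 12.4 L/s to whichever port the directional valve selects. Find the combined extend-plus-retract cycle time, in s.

t ≈ 6.69 s

Cap-side area A_cap = π/4 × (273 mm)² = 58530 mm^2
Rod-side annular area A_ann = π/4 × (273² − 101²) = 50520 mm^2
t_ext = A_cap·L/Q = 3.592 s
t_ret = A_ann·L/Q = 3.101 s
t_cycle = t_ext + t_ret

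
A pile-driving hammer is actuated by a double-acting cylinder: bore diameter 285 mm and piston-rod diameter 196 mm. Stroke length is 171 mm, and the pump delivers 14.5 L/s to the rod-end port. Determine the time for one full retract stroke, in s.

Rod-side annular area A_ann = π/4 × (285² − 196²) = 33620 mm^2
Swept volume V = A × L; t = V / Q = A·L / Q

t ≈ 0.397 s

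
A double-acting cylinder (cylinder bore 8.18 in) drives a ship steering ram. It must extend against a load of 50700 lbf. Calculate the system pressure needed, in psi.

Cap-side area A_cap = π/4 × (8.18 in)² = 52.55 in^2
P = F / A = 50700 lbf / A

P ≈ 965 psi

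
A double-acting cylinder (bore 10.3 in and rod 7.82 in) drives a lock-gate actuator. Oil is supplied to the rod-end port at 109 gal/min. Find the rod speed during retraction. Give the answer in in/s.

Rod-side annular area A_ann = π/4 × (10.3² − 7.82²) = 35.29 in^2
Flow into the rod-end port fills the annular volume.
v = Q / A

v ≈ 11.9 in/s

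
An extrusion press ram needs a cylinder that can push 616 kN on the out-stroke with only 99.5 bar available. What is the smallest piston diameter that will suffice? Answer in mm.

D ≈ 281 mm

Extension force acts on the full piston face: F = P × (π/4)D².
D = √(4F / (πP)) = √(4 × 616 kN / (π × 99.5 bar))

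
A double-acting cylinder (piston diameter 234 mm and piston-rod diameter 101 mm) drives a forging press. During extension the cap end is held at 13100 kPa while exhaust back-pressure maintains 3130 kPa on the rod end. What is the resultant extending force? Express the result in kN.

F ≈ 454 kN

Cap-side area A_cap = π/4 × (234 mm)² = 43010 mm^2
Rod-side annular area A_ann = π/4 × (234² − 101²) = 34990 mm^2
Net thrust = P_cap·A_cap − P_rod·A_ann = 563.4 kN − 109.5 kN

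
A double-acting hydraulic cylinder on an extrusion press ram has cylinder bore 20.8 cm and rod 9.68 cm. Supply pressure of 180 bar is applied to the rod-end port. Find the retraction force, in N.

Rod-side annular area A_ann = π/4 × (20.8² − 9.68²) = 266.2 cm^2
On retraction the pressure acts on the annular area (bore minus rod).
F = P × A_ann

F ≈ 4.79e5 N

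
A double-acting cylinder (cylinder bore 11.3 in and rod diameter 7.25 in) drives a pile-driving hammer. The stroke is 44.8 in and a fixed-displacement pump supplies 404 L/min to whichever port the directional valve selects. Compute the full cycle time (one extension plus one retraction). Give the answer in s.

Cap-side area A_cap = π/4 × (11.3 in)² = 100.3 in^2
Rod-side annular area A_ann = π/4 × (11.3² − 7.25²) = 59.01 in^2
t_ext = A_cap·L/Q = 10.93 s
t_ret = A_ann·L/Q = 6.433 s
t_cycle = t_ext + t_ret

t ≈ 17.4 s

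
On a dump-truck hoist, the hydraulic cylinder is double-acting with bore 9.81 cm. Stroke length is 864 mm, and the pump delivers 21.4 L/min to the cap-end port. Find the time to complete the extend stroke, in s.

t ≈ 18.3 s

Cap-side area A_cap = π/4 × (9.81 cm)² = 75.58 cm^2
Swept volume V = A × L; t = V / Q = A·L / Q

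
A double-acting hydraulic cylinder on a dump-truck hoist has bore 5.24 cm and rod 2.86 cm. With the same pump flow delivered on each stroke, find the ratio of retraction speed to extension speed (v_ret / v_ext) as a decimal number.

v_ret/v_ext ≈ 1.42

Cap-side area A_cap = π/4 × (5.24 cm)² = 21.57 cm^2
Rod-side annular area A_ann = π/4 × (5.24² − 2.86²) = 15.14 cm^2
For equal Q, v ∝ 1/A, so v_ret/v_ext = A_cap/A_ann.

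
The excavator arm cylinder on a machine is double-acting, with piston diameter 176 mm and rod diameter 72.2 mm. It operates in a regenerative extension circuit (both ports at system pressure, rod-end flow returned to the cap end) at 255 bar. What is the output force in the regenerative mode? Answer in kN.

With equal pressure on both faces, forces on the annular region cancel; the net push is pressure × rod cross-section.
Rod cross-section A_rod = π/4 × (72.2 mm)² = 4094 mm^2
F = P × A_rod

F ≈ 104 kN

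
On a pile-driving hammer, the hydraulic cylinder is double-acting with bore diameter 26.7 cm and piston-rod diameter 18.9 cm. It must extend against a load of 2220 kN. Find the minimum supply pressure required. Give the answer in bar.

Cap-side area A_cap = π/4 × (26.7 cm)² = 559.9 cm^2
P = F / A = 2220 kN / A

P ≈ 396 bar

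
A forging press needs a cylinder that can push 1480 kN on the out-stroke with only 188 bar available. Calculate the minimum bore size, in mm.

Extension force acts on the full piston face: F = P × (π/4)D².
D = √(4F / (πP)) = √(4 × 1480 kN / (π × 188 bar))

D ≈ 317 mm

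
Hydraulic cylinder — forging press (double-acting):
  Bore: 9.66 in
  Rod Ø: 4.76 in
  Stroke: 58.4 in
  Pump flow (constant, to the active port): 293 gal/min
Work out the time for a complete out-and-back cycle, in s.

t ≈ 6.67 s

Cap-side area A_cap = π/4 × (9.66 in)² = 73.29 in^2
Rod-side annular area A_ann = π/4 × (9.66² − 4.76²) = 55.49 in^2
t_ext = A_cap·L/Q = 3.794 s
t_ret = A_ann·L/Q = 2.873 s
t_cycle = t_ext + t_ret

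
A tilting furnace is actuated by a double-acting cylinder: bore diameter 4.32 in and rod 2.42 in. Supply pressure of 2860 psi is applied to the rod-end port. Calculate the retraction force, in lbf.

Rod-side annular area A_ann = π/4 × (4.32² − 2.42²) = 10.06 in^2
On retraction the pressure acts on the annular area (bore minus rod).
F = P × A_ann

F ≈ 28800 lbf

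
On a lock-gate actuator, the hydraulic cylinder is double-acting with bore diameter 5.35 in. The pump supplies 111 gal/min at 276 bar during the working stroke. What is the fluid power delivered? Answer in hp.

W ≈ 259 hp

Hydraulic power = P × Q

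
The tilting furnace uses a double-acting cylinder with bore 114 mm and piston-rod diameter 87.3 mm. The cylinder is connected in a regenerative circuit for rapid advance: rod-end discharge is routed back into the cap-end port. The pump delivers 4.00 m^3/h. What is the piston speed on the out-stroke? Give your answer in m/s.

v ≈ 0.186 m/s

In regeneration the rod-end outflow joins the pump flow into the cap end, so the net volume the pump must supply per unit advance equals the rod cross-section area.
Rod cross-section A_rod = π/4 × (87.3 mm)² = 5986 mm^2
v = Q_pump / A_rod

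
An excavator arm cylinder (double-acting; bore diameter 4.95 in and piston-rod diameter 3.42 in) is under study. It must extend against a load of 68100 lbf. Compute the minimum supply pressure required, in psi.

Cap-side area A_cap = π/4 × (4.95 in)² = 19.24 in^2
P = F / A = 68100 lbf / A

P ≈ 3540 psi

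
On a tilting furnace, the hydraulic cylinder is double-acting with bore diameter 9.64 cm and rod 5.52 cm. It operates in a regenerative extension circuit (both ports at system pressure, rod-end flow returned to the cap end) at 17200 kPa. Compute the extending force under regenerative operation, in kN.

With equal pressure on both faces, forces on the annular region cancel; the net push is pressure × rod cross-section.
Rod cross-section A_rod = π/4 × (5.52 cm)² = 23.93 cm^2
F = P × A_rod

F ≈ 41.2 kN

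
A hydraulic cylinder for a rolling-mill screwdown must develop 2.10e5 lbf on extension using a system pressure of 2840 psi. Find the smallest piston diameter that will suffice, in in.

Extension force acts on the full piston face: F = P × (π/4)D².
D = √(4F / (πP)) = √(4 × 2.10e5 lbf / (π × 2840 psi))

D ≈ 9.70 in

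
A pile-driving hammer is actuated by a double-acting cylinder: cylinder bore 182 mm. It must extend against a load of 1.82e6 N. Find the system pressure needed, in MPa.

P ≈ 70.0 MPa

Cap-side area A_cap = π/4 × (182 mm)² = 26020 mm^2
P = F / A = 1.82e6 N / A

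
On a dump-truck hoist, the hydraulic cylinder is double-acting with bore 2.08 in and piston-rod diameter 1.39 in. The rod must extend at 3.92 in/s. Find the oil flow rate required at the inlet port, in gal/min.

Q ≈ 3.46 gal/min

Cap-side area A_cap = π/4 × (2.08 in)² = 3.398 in^2
Q = A × v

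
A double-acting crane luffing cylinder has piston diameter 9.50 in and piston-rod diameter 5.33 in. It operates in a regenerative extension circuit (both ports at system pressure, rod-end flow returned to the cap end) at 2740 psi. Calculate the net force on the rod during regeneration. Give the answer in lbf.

F ≈ 61100 lbf

With equal pressure on both faces, forces on the annular region cancel; the net push is pressure × rod cross-section.
Rod cross-section A_rod = π/4 × (5.33 in)² = 22.31 in^2
F = P × A_rod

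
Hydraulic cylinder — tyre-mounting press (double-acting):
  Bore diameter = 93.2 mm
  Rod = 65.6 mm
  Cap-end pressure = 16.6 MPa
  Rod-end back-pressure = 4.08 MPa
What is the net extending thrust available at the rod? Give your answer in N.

Cap-side area A_cap = π/4 × (93.2 mm)² = 6822 mm^2
Rod-side annular area A_ann = π/4 × (93.2² − 65.6²) = 3442 mm^2
Net thrust = P_cap·A_cap − P_rod·A_ann = 1.132e5 N − 14040 N

F ≈ 99200 N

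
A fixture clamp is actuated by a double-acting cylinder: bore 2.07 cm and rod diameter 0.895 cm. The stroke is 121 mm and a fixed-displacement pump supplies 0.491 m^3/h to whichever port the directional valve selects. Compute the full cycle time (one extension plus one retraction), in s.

t ≈ 0.541 s

Cap-side area A_cap = π/4 × (2.07 cm)² = 3.365 cm^2
Rod-side annular area A_ann = π/4 × (2.07² − 0.895²) = 2.736 cm^2
t_ext = A_cap·L/Q = 0.2986 s
t_ret = A_ann·L/Q = 0.2427 s
t_cycle = t_ext + t_ret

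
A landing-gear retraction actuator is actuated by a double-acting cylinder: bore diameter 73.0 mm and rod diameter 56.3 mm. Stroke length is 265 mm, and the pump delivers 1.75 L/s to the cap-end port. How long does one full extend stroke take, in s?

t ≈ 0.634 s

Cap-side area A_cap = π/4 × (73.0 mm)² = 4185 mm^2
Swept volume V = A × L; t = V / Q = A·L / Q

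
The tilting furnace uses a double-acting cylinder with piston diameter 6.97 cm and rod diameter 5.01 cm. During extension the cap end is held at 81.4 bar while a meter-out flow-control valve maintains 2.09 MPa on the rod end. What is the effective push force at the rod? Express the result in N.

Cap-side area A_cap = π/4 × (6.97 cm)² = 38.16 cm^2
Rod-side annular area A_ann = π/4 × (6.97² − 5.01²) = 18.44 cm^2
Net thrust = P_cap·A_cap − P_rod·A_ann = 31060 N − 3854 N

F ≈ 27200 N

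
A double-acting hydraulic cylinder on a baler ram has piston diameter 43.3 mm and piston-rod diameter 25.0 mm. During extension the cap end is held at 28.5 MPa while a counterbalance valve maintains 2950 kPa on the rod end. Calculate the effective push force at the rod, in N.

Cap-side area A_cap = π/4 × (43.3 mm)² = 1473 mm^2
Rod-side annular area A_ann = π/4 × (43.3² − 25.0²) = 981.7 mm^2
Net thrust = P_cap·A_cap − P_rod·A_ann = 41970 N − 2896 N

F ≈ 39100 N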